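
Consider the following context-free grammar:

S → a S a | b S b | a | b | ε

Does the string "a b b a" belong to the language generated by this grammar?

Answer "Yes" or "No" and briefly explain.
A derivation exists: S ⇒ a S a ⇒ a b S b a ⇒ a b b a (using S → a S a, S → b S b, then S → ε).

Final answer: Yes - a valid derivation exists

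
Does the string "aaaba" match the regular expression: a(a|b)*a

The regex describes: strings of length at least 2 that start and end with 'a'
Yes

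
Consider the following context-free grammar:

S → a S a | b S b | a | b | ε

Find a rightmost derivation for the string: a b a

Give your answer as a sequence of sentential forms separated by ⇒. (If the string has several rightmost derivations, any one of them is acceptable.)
Start with S.
Step 1: the rightmost non-terminal is S; apply S → a S a:  a S a
Step 2: the rightmost non-terminal is S; apply S → b:  a b a

Final answer: S ⇒ a S a ⇒ a b a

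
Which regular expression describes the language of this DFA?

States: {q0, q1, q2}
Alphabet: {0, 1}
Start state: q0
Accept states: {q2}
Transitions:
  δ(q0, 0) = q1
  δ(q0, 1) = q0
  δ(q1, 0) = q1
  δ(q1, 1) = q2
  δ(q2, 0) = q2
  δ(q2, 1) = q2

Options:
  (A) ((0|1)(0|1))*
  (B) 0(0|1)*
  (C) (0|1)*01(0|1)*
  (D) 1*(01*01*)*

Testing sample strings against the DFA:
  '01' -> accepted
  '11101' -> accepted
  '000' -> rejected
  '11' -> rejected
Checking each option for a counterexample:
  (A) ((0|1)(0|1))*: ε is rejected by the DFA but matches the regex → eliminated
  (B) 0(0|1)*: '0' is rejected by the DFA but matches the regex → eliminated
  (C) (0|1)*01(0|1)*: agrees with the DFA on all strings of length ≤ 4
  (D) 1*(01*01*)*: ε is rejected by the DFA but matches the regex → eliminated
Only (C) (0|1)*01(0|1)* is consistent with the DFA.

Final answer: (C) (0|1)*01(0|1)*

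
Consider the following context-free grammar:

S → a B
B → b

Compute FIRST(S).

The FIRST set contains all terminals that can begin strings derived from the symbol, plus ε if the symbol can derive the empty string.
S has the single production S → a B, whose right-hand side begins with the terminal a. So FIRST(S) = {a}.

Final answer: {a}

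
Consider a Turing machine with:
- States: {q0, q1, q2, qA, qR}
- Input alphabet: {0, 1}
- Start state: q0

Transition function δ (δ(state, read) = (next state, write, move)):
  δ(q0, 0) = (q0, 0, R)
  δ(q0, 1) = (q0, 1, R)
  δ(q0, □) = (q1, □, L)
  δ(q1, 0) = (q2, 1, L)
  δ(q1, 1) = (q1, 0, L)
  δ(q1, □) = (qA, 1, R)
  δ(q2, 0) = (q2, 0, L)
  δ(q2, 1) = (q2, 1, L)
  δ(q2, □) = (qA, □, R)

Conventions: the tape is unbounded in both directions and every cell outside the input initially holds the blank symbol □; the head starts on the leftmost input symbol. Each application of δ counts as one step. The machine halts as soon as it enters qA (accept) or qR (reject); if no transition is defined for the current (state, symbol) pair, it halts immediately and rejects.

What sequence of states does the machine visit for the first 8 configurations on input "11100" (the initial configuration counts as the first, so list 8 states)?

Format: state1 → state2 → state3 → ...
Step 0: [q0]11100 (head at position 0)
Step 1: δ(q0, 1) = (q0, 1, R)  ⊢  1[q0]1100 (head at position 1)
Step 2: δ(q0, 1) = (q0, 1, R)  ⊢  11[q0]100 (head at position 2)
Step 3: δ(q0, 1) = (q0, 1, R)  ⊢  111[q0]00 (head at position 3)
Step 4: δ(q0, 0) = (q0, 0, R)  ⊢  1110[q0]0 (head at position 4)
Step 5: δ(q0, 0) = (q0, 0, R)  ⊢  11100[q0]□ (head at position 5)
Step 6: δ(q0, □) = (q1, □, L)  ⊢  1110[q1]0□ (head at position 4)
Step 7: δ(q1, 0) = (q2, 1, L)  ⊢  111[q2]01□ (head at position 3)
Reading off the states of these 8 configurations: q0 → q0 → q0 → q0 → q0 → q0 → q1 → q2

Final answer: q0 → q0 → q0 → q0 → q0 → q0 → q1 → q2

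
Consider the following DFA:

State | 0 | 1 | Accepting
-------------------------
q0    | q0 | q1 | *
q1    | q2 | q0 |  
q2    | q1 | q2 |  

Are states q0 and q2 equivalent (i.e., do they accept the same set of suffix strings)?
Try the suffix ε (the empty string).
From q0: q0 — accepting.
From q2: q2 — not accepting.
The two states disagree on this suffix, so they are not equivalent.

Final answer: No. Distinguishing string: ε (the empty string) - accepted from q0 but not from q2.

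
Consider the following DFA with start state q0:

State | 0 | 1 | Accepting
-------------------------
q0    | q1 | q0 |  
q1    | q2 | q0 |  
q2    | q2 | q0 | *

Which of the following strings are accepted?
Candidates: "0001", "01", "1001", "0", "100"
"0001": q0 → q1 → q2 → q2 → q0; q0 is not accepting → rejected
"01": q0 → q1 → q0; q0 is not accepting → rejected
"1001": q0 → q0 → q1 → q2 → q0; q0 is not accepting → rejected
"0": q0 → q1; q1 is not accepting → rejected
"100": q0 → q0 → q1 → q2; q2 is accepting → accepted

Final answer: "100"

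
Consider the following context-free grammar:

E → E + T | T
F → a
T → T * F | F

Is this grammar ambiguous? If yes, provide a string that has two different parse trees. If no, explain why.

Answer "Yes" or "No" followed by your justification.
This is the standard stratified expression grammar: '+' is introduced only by the left-recursive rule E → E + T and '*' only by the left-recursive rule T → T * F, with F → a. For any string, the last '+' must be the one produced at the root E (everything after it is a T containing no '+'), and likewise within each T the last '*' is produced at its root. This fixes the parse tree uniquely (left-associative, '*' binding tighter than '+'), so every string has exactly one parse tree.

Final answer: No - the grammar is unambiguous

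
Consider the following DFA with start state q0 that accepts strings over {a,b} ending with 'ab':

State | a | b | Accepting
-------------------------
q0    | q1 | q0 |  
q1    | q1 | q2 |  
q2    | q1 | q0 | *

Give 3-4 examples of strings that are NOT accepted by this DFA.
Any strings that end in a non-accepting state work; for example:
"bba": q0 → q0 → q0 → q1; q1 is not accepting → rejected
"baaa": q0 → q0 → q1 → q1 → q1; q1 is not accepting → rejected
"bbaa": q0 → q0 → q0 → q1 → q1; q1 is not accepting → rejected
"bbbb": q0 → q0 → q0 → q0 → q0; q0 is not accepting → rejected

Final answer: "bba", "baaa", "bbaa", "bbbb"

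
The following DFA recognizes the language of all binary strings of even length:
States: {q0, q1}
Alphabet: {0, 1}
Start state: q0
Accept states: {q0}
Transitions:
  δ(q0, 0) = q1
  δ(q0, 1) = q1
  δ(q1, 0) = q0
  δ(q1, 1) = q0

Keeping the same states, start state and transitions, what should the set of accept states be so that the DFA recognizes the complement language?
The DFA is complete (every state has a transition on every symbol), so the complement
is recognized by the same DFA with accepting and non-accepting states swapped.
Original accept states: {q0}
Complement accept states = All states - Original accept states
= {q0, q1} - {q0}
= {q1}
Complement language: strings of ODD length

Final answer: {q1}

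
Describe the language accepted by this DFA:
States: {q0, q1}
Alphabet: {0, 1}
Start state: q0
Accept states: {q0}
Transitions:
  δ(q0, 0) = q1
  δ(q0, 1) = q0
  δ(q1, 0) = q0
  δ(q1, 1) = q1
Analyzing the DFA structure:
Start state: q0
Accept states: {q0}
Interpreting what each state remembers (checking against the transitions):
  q0: an even number of 0s has been read so far
  q1: an odd number of 0s has been read so far
  δ(q0, 0): in q0 (an even number of 0s has been read so far), after reading 0 we have: an odd number of 0s has been read so far → q1
  δ(q0, 1): in q0 (an even number of 0s has been read so far), after reading 1 we have: an even number of 0s has been read so far → q0
  δ(q1, 0): in q1 (an odd number of 0s has been read so far), after reading 0 we have: an even number of 0s has been read so far → q0
  δ(q1, 1): in q1 (an odd number of 0s has been read so far), after reading 1 we have: an odd number of 0s has been read so far → q1
A string is accepted iff it ends in {q0}, i.e. an even number of 0s has been read so far.
Language: All binary strings with an even number of 0s

Final answer: All binary strings with an even number of 0s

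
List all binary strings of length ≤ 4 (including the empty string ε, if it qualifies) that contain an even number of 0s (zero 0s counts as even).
Checking every binary string of length 0 to 4:
  Length 0: accepted: ε | rejected: (none)
  Length 1: accepted: 1 | rejected: 0
  Length 2: accepted: 00, 11 | rejected: 01, 10
  Length 3: accepted: 001, 010, 100, 111 | rejected: 000, 011, 101, 110
  Length 4: accepted: 0000, 0011, 0101, 0110, 1001, 1010, 1100, 1111 | rejected: 0001, 0010, 0100, 0111, 1000, 1011, 1101, 1110
Total: 16 string(s).

Final answer: ε, 1, 00, 11, 001, 010, 100, 111, 0000, 0011, 0101, 0110, 1001, 1010, 1100, 1111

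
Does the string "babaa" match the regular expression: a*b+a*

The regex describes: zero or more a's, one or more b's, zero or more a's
No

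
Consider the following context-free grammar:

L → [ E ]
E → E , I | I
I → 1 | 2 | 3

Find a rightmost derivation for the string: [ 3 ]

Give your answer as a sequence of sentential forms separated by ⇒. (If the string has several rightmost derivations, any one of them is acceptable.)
Start with L.
Step 1: the rightmost non-terminal is L; apply L → [ E ]:  [ E ]
Step 2: the rightmost non-terminal is E; apply E → I:  [ I ]
Step 3: the rightmost non-terminal is I; apply I → 3:  [ 3 ]

Final answer: L ⇒ [ E ] ⇒ [ I ] ⇒ [ 3 ]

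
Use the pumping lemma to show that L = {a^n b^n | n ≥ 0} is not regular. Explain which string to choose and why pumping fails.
Language: L = {a^n b^n | n ≥ 0} (equal numbers of a's followed by b's)
Step 1: Assume for contradiction that L is regular, with pumping length p.
Step 2: Choose s = a^p b^p. Then s ∈ L (it has p a's followed by p b's) and |s| ≥ p.
Step 3: Consider any decomposition s = xyz with |xy| ≤ p and |y| > 0. Since |xy| ≤ p and the first p symbols of s are all a's, y = a^k for some k with 1 ≤ k ≤ p.
Step 4: Pumping up (i = 2): xy²z = a^(p+k) b^p, which has more a's than b's, so xy²z ∉ L.
This contradicts the pumping lemma, so L is not regular.

Final answer: Choose s = a^p b^p. Since |xy| ≤ p, y = a^k with k ≥ 1. Then xy²z = a^(p+k) b^p ∉ L.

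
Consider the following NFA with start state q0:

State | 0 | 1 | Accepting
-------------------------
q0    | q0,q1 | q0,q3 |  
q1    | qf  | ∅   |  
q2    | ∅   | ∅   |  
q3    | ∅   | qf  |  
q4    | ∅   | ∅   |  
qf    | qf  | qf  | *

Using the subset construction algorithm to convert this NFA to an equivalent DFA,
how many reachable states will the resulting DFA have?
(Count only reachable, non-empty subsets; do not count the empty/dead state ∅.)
Start subset: {q0}
{q0}: on 0 → {q0, q1}, on 1 → {q0, q3}
{q0, q1}: on 0 → {q0, q1, qf}, on 1 → {q0, q3}
{q0, q3}: on 0 → {q0, q1}, on 1 → {q0, q3, qf}
{q0, q1, qf}: on 0 → {q0, q1, qf}, on 1 → {q0, q3, qf}
{q0, q3, qf}: on 0 → {q0, q1, qf}, on 1 → {q0, q3, qf}
Reachable non-empty subsets: {q0}, {q0, q1}, {q0, q3}, {q0, q1, qf}, {q0, q3, qf} — 5 in total.

Final answer: 5 states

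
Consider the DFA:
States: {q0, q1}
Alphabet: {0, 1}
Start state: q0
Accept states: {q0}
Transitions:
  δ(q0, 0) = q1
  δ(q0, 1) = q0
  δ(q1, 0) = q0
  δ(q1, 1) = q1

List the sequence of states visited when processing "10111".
Starting at q0
Read '1': q0 -> q0
Read '0': q0 -> q1
Read '1': q1 -> q1
Read '1': q1 -> q1
Read '1': q1 -> q1

Final answer: q0 -> q0 -> q1 -> q1 -> q1 -> q1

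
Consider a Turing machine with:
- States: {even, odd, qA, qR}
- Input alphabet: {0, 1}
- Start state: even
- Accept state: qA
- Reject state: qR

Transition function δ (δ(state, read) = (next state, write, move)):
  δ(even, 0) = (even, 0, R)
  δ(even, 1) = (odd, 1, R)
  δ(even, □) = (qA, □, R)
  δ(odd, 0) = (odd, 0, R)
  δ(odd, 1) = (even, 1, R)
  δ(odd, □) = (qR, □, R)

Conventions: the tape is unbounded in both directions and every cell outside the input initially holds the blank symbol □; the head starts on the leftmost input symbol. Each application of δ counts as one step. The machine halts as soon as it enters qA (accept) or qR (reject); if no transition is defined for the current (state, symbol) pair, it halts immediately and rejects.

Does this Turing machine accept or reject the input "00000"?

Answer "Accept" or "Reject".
Step 0: [even]00000 (head at position 0)
Step 1: δ(even, 0) = (even, 0, R)  ⊢  0[even]0000 (head at position 1)
Step 2: δ(even, 0) = (even, 0, R)  ⊢  00[even]000 (head at position 2)
Step 3: δ(even, 0) = (even, 0, R)  ⊢  000[even]00 (head at position 3)
Step 4: δ(even, 0) = (even, 0, R)  ⊢  0000[even]0 (head at position 4)
Step 5: δ(even, 0) = (even, 0, R)  ⊢  00000[even]□ (head at position 5)
Step 6: δ(even, □) = (qA, □, R)  ⊢  00000□[qA]□ (head at position 6)
The machine is in qA, so it halts and accepts.

Final answer: Accept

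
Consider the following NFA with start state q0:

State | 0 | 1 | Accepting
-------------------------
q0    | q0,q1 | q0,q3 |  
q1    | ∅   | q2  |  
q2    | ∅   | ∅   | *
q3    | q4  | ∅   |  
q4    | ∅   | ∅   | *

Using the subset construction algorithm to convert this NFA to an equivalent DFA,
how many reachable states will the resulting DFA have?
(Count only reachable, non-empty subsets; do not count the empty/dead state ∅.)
Start subset: {q0}
{q0}: on 0 → {q0, q1}, on 1 → {q0, q3}
{q0, q1}: on 0 → {q0, q1}, on 1 → {q0, q2, q3}
{q0, q3}: on 0 → {q0, q1, q4}, on 1 → {q0, q3}
{q0, q2, q3}: on 0 → {q0, q1, q4}, on 1 → {q0, q3}
{q0, q1, q4}: on 0 → {q0, q1}, on 1 → {q0, q2, q3}
Reachable non-empty subsets: {q0}, {q0, q1}, {q0, q3}, {q0, q2, q3}, {q0, q1, q4} — 5 in total.

Final answer: 5 states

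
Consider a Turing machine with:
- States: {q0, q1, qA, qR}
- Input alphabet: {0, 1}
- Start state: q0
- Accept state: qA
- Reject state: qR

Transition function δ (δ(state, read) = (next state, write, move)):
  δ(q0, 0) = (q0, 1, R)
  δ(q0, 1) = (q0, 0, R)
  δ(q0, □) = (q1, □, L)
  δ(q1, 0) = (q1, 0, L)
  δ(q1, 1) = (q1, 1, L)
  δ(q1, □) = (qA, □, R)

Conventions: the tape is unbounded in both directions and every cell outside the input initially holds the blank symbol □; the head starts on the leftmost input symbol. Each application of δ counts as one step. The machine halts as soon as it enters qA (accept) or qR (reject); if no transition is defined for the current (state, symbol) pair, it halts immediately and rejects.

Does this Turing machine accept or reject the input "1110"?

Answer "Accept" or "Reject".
Step 0: [q0]1110 (head at position 0)
Step 1: δ(q0, 1) = (q0, 0, R)  ⊢  0[q0]110 (head at position 1)
Step 2: δ(q0, 1) = (q0, 0, R)  ⊢  00[q0]10 (head at position 2)
Step 3: δ(q0, 1) = (q0, 0, R)  ⊢  000[q0]0 (head at position 3)
Step 4: δ(q0, 0) = (q0, 1, R)  ⊢  0001[q0]□ (head at position 4)
Step 5: δ(q0, □) = (q1, □, L)  ⊢  000[q1]1□ (head at position 3)
Step 6: δ(q1, 1) = (q1, 1, L)  ⊢  00[q1]01□ (head at position 2)
Step 7: δ(q1, 0) = (q1, 0, L)  ⊢  0[q1]001□ (head at position 1)
Step 8: δ(q1, 0) = (q1, 0, L)  ⊢  [q1]0001□ (head at position 0)
Step 9: δ(q1, 0) = (q1, 0, L)  ⊢  [q1]□0001□ (head at position -1)
Step 10: δ(q1, □) = (qA, □, R)  ⊢  □[qA]0001□ (head at position 0)
The machine is in qA, so it halts and accepts.

Final answer: Accept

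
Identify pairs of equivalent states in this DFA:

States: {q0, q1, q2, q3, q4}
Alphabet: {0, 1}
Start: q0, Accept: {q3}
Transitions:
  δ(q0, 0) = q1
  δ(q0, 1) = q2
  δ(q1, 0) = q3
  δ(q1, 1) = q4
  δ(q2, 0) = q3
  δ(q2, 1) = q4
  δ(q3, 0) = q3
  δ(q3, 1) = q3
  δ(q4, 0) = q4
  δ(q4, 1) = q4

Using the table-filling algorithm:
Round 0 – mark pairs where exactly one state is accepting: (q0,q3), (q1,q3), (q2,q3), (q3,q4)
Round 1 – newly marked: (q0,q1) [on 0: q1 vs q3, already marked]; (q0,q2) [on 0: q1 vs q3, already marked]; (q1,q4) [on 0: q3 vs q4, already marked]; (q2,q4) [on 0: q3 vs q4, already marked]
Round 2 – newly marked: (q0,q4) [on 0: q1 vs q4, already marked]
No further pairs can be marked.
(q1, q2) unmarked: δ(q1,0)=q3, δ(q2,0)=q3; δ(q1,1)=q4, δ(q2,1)=q4 → equivalent
Equivalent pairs: (q1, q2)

Final answer: Equivalent pairs: (q1, q2)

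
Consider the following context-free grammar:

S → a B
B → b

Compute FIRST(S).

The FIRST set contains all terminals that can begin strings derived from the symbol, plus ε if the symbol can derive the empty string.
S has the single production S → a B, whose right-hand side begins with the terminal a. So FIRST(S) = {a}.

Final answer: {a}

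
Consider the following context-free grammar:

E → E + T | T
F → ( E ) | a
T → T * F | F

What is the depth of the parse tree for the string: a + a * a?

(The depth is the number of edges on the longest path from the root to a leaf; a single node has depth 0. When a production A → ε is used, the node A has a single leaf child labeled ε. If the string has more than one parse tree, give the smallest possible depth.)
The grammar is unambiguous; the parse tree of a + a * a is:
E → E + T at the root (depth 0).
  Left E (depth 1) → T (2) → F (3) → a (4).
  Right T (depth 1) → T * F; that T (2) → F (3) → a (4); F (2) → a (3).
The longest root-to-leaf paths have 4 edges.
Depth = 4.

Final answer: 4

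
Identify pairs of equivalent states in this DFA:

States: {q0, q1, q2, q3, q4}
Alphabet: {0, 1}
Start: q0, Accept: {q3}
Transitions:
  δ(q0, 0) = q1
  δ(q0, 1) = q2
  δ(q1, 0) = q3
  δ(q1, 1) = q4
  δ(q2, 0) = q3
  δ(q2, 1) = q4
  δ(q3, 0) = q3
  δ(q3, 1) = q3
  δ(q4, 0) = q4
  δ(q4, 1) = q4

Using the table-filling algorithm:
Round 0 – mark pairs where exactly one state is accepting: (q0,q3), (q1,q3), (q2,q3), (q3,q4)
Round 1 – newly marked: (q0,q1) [on 0: q1 vs q3, already marked]; (q0,q2) [on 0: q1 vs q3, already marked]; (q1,q4) [on 0: q3 vs q4, already marked]; (q2,q4) [on 0: q3 vs q4, already marked]
Round 2 – newly marked: (q0,q4) [on 0: q1 vs q4, already marked]
No further pairs can be marked.
(q1, q2) unmarked: δ(q1,0)=q3, δ(q2,0)=q3; δ(q1,1)=q4, δ(q2,1)=q4 → equivalent
Equivalent pairs: (q1, q2)

Final answer: Equivalent pairs: (q1, q2)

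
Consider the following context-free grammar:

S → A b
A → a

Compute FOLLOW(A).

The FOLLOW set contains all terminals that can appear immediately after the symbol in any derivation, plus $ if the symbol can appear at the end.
A occurs only in S → A b, where it is immediately followed by the terminal b. So FOLLOW(A) = {b}.

Final answer: {b}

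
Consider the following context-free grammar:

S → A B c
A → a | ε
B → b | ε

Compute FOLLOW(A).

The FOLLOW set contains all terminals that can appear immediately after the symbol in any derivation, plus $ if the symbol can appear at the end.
A occurs in S → A B c followed by B c. Add FIRST(B) minus ε = {b}; B is nullable (B → ε), so what follows B can also follow A: the terminal c. FOLLOW(A) = {b, c}.

Final answer: {b, c}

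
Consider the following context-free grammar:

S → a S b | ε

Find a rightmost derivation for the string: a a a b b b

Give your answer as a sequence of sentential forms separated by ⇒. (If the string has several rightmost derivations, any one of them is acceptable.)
Start with S.
Step 1: the rightmost non-terminal is S; apply S → a S b:  a S b
Step 2: the rightmost non-terminal is S; apply S → a S b:  a a S b b
Step 3: the rightmost non-terminal is S; apply S → a S b:  a a a S b b b
Step 4: the rightmost non-terminal is S; apply S → ε:  a a a b b b

Final answer: S ⇒ a S b ⇒ a a S b b ⇒ a a a S b b b ⇒ a a a b b b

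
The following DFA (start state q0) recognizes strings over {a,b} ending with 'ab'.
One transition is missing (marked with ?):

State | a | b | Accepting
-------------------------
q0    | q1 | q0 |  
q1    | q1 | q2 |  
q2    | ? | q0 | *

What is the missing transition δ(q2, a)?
q1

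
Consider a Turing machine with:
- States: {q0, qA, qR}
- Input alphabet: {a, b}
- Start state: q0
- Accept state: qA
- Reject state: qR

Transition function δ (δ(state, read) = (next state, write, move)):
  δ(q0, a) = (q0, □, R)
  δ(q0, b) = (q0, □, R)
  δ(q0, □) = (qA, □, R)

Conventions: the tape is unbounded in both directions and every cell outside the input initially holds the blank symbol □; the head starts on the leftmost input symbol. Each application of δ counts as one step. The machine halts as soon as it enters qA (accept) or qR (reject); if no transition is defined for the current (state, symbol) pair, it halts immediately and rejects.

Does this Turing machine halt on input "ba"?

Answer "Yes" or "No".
Step 0: [q0]ba (head at position 0)
Step 1: δ(q0, b) = (q0, □, R)  ⊢  □[q0]a (head at position 1)
Step 2: δ(q0, a) = (q0, □, R)  ⊢  □□[q0]□ (head at position 2)
Step 3: δ(q0, □) = (qA, □, R)  ⊢  □□□[qA]□ (head at position 3)
The machine is in qA, so it halts and accepts.
It halts after 3 steps.

Final answer: Yes - halts after 3 steps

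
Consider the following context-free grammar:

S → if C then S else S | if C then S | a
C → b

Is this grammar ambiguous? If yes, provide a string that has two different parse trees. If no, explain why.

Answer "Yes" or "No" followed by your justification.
The 'dangling else' can attach to either if. Two leftmost derivations of  if b then if b then a else a:
  (1) S ⇒ if C then S else S ⇒ if b then S else S ⇒ if b then if C then S else S ⇒ if b then if b then S else S ⇒ if b then if b then a else S ⇒ if b then if b then a else a   (else belongs to the outer if)
  (2) S ⇒ if C then S ⇒ if b then S ⇒ if b then if C then S else S ⇒ if b then if b then S else S ⇒ if b then if b then a else S ⇒ if b then if b then a else a   (else belongs to the inner if)
Two distinct parse trees for the same string, so the grammar is ambiguous.

Final answer: Yes - the string 'if b then if b then a else a' has two distinct leftmost derivations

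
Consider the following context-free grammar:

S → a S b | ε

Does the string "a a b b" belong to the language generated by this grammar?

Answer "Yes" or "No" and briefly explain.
A derivation exists: S ⇒ a S b ⇒ a a S b b ⇒ a a b b (using S → a S b twice, then S → ε).

Final answer: Yes - a valid derivation exists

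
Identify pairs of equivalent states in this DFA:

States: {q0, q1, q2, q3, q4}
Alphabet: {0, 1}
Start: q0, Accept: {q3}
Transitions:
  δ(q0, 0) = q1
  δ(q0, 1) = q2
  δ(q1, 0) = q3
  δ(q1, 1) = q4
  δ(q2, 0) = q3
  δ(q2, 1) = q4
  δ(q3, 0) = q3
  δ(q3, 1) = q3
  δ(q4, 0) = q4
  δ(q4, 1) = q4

Using the table-filling algorithm:
Round 0 – mark pairs where exactly one state is accepting: (q0,q3), (q1,q3), (q2,q3), (q3,q4)
Round 1 – newly marked: (q0,q1) [on 0: q1 vs q3, already marked]; (q0,q2) [on 0: q1 vs q3, already marked]; (q1,q4) [on 0: q3 vs q4, already marked]; (q2,q4) [on 0: q3 vs q4, already marked]
Round 2 – newly marked: (q0,q4) [on 0: q1 vs q4, already marked]
No further pairs can be marked.
(q1, q2) unmarked: δ(q1,0)=q3, δ(q2,0)=q3; δ(q1,1)=q4, δ(q2,1)=q4 → equivalent
Equivalent pairs: (q1, q2)

Final answer: Equivalent pairs: (q1, q2)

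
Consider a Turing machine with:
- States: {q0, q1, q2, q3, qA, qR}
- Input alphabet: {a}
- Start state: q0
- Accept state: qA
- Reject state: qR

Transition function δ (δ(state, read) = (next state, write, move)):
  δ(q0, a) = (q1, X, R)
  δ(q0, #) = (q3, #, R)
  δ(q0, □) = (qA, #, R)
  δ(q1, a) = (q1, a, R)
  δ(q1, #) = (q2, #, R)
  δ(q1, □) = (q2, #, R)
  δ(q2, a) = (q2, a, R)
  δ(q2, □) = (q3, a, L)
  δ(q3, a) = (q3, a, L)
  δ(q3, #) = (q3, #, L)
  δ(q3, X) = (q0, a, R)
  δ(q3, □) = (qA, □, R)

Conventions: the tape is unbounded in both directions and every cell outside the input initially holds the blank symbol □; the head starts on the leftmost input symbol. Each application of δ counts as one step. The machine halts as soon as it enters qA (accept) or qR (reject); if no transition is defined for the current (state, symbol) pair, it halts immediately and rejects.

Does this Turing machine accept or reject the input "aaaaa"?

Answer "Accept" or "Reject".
Trace (configuration after each step, as tape_left[state]tape_right with head position):
Step 0: [q0]aaaaa (head at position 0)
Step 1: X[q1]aaaa (head 1)
Step 2: Xa[q1]aaa (head 2)
Step 3: Xaa[q1]aa (head 3)
Step 4: Xaaa[q1]a (head 4)
Step 5: Xaaaa[q1]□ (head 5)
Step 6: Xaaaa#[q2]□ (head 6)
Step 7: Xaaaa[q3]#a (head 5)
Step 8: Xaaa[q3]a#a (head 4)
Step 9: Xaa[q3]aa#a (head 3)
Step 10: Xa[q3]aaa#a (head 2)
Step 11: X[q3]aaaa#a (head 1)
Step 12: [q3]Xaaaa#a (head 0)
Step 13: a[q0]aaaa#a (head 1)
Step 14: aX[q1]aaa#a (head 2)
Step 15: aXa[q1]aa#a (head 3)
Step 16: aXaa[q1]a#a (head 4)
Step 17: aXaaa[q1]#a (head 5)
Step 18: aXaaa#[q2]a (head 6)
Step 19: aXaaa#a[q2]□ (head 7)
Step 20: aXaaa#[q3]aa (head 6)
Step 21: aXaaa[q3]#aa (head 5)
Step 22: aXaa[q3]a#aa (head 4)
Step 23: aXa[q3]aa#aa (head 3)
Step 24: aX[q3]aaa#aa (head 2)
Step 25: a[q3]Xaaa#aa (head 1)
Step 26: aa[q0]aaa#aa (head 2)
Step 27: aaX[q1]aa#aa (head 3)
Step 28: aaXa[q1]a#aa (head 4)
Step 29: aaXaa[q1]#aa (head 5)
Step 30: aaXaa#[q2]aa (head 6)
Step 31: aaXaa#a[q2]a (head 7)
Step 32: aaXaa#aa[q2]□ (head 8)
Step 33: aaXaa#a[q3]aa (head 7)
Step 34: aaXaa#[q3]aaa (head 6)
Step 35: aaXaa[q3]#aaa (head 5)
Step 36: aaXa[q3]a#aaa (head 4)
Step 37: aaX[q3]aa#aaa (head 3)
Step 38: aa[q3]Xaa#aaa (head 2)
Step 39: aaa[q0]aa#aaa (head 3)
Step 40: aaaX[q1]a#aaa (head 4)
Step 41: aaaXa[q1]#aaa (head 5)
Step 42: aaaXa#[q2]aaa (head 6)
Step 43: aaaXa#a[q2]aa (head 7)
Step 44: aaaXa#aa[q2]a (head 8)
Step 45: aaaXa#aaa[q2]□ (head 9)
Step 46: aaaXa#aa[q3]aa (head 8)
Step 47: aaaXa#a[q3]aaa (head 7)
Step 48: aaaXa#[q3]aaaa (head 6)
Step 49: aaaXa[q3]#aaaa (head 5)
Step 50: aaaX[q3]a#aaaa (head 4)
Step 51: aaa[q3]Xa#aaaa (head 3)
Step 52: aaaa[q0]a#aaaa (head 4)
Step 53: aaaaX[q1]#aaaa (head 5)
Step 54: aaaaX#[q2]aaaa (head 6)
Step 55: aaaaX#a[q2]aaa (head 7)
Step 56: aaaaX#aa[q2]aa (head 8)
Step 57: aaaaX#aaa[q2]a (head 9)
Step 58: aaaaX#aaaa[q2]□ (head 10)
Step 59: aaaaX#aaa[q3]aa (head 9)
Step 60: aaaaX#aa[q3]aaa (head 8)
Step 61: aaaaX#a[q3]aaaa (head 7)
Step 62: aaaaX#[q3]aaaaa (head 6)
Step 63: aaaaX[q3]#aaaaa (head 5)
Step 64: aaaa[q3]X#aaaaa (head 4)
Step 65: aaaaa[q0]#aaaaa (head 5)
Step 66: aaaaa#[q3]aaaaa (head 6)
Step 67: aaaaa[q3]#aaaaa (head 5)
Step 68: aaaa[q3]a#aaaaa (head 4)
Step 69: aaa[q3]aa#aaaaa (head 3)
Step 70: aa[q3]aaa#aaaaa (head 2)
Step 71: a[q3]aaaa#aaaaa (head 1)
Step 72: [q3]aaaaa#aaaaa (head 0)
Step 73: [q3]□aaaaa#aaaaa (head -1)
Step 74: □[qA]aaaaa#aaaaa (head 0)
The machine is in qA, so it halts and accepts.

Final answer: Accept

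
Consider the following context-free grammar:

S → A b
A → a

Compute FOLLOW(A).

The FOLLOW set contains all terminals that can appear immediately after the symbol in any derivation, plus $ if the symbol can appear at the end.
A occurs only in S → A b, where it is immediately followed by the terminal b. So FOLLOW(A) = {b}.

Final answer: {b}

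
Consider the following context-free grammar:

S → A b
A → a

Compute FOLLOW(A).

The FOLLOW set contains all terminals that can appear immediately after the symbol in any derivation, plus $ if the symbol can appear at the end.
A occurs only in S → A b, where it is immediately followed by the terminal b. So FOLLOW(A) = {b}.

Final answer: {b}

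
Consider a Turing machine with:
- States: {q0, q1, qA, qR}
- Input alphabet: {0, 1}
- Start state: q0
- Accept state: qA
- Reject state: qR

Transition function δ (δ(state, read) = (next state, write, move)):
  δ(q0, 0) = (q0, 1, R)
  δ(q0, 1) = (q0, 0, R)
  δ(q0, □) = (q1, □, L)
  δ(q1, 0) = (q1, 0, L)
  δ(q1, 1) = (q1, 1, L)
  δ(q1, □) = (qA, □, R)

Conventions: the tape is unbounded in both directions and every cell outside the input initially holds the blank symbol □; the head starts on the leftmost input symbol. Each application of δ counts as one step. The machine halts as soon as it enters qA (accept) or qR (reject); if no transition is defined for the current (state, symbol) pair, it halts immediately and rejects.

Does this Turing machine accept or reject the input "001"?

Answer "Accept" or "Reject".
Step 0: [q0]001 (head at position 0)
Step 1: δ(q0, 0) = (q0, 1, R)  ⊢  1[q0]01 (head at position 1)
Step 2: δ(q0, 0) = (q0, 1, R)  ⊢  11[q0]1 (head at position 2)
Step 3: δ(q0, 1) = (q0, 0, R)  ⊢  110[q0]□ (head at position 3)
Step 4: δ(q0, □) = (q1, □, L)  ⊢  11[q1]0□ (head at position 2)
Step 5: δ(q1, 0) = (q1, 0, L)  ⊢  1[q1]10□ (head at position 1)
Step 6: δ(q1, 1) = (q1, 1, L)  ⊢  [q1]110□ (head at position 0)
Step 7: δ(q1, 1) = (q1, 1, L)  ⊢  [q1]□110□ (head at position -1)
Step 8: δ(q1, □) = (qA, □, R)  ⊢  □[qA]110□ (head at position 0)
The machine is in qA, so it halts and accepts.

Final answer: Accept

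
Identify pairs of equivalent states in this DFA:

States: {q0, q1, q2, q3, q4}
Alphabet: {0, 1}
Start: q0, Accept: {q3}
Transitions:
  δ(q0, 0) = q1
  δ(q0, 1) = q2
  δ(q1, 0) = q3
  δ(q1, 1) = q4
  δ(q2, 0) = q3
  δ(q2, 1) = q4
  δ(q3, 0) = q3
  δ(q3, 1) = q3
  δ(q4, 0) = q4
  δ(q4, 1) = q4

Using the table-filling algorithm:
Round 0 – mark pairs where exactly one state is accepting: (q0,q3), (q1,q3), (q2,q3), (q3,q4)
Round 1 – newly marked: (q0,q1) [on 0: q1 vs q3, already marked]; (q0,q2) [on 0: q1 vs q3, already marked]; (q1,q4) [on 0: q3 vs q4, already marked]; (q2,q4) [on 0: q3 vs q4, already marked]
Round 2 – newly marked: (q0,q4) [on 0: q1 vs q4, already marked]
No further pairs can be marked.
(q1, q2) unmarked: δ(q1,0)=q3, δ(q2,0)=q3; δ(q1,1)=q4, δ(q2,1)=q4 → equivalent
Equivalent pairs: (q1, q2)

Final answer: Equivalent pairs: (q1, q2)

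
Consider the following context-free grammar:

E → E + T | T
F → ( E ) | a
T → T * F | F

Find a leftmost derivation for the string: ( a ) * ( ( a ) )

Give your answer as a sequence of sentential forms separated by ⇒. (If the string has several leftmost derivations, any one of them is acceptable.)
Start with E.
Step 1: the leftmost non-terminal is E; apply E → T:  T
Step 2: the leftmost non-terminal is T; apply T → T * F:  T * F
Step 3: the leftmost non-terminal is T; apply T → F:  F * F
Step 4: the leftmost non-terminal is F; apply F → ( E ):  ( E ) * F
Step 5: the leftmost non-terminal is E; apply E → T:  ( T ) * F
Step 6: the leftmost non-terminal is T; apply T → F:  ( F ) * F
Step 7: the leftmost non-terminal is F; apply F → a:  ( a ) * F
Step 8: the leftmost non-terminal is F; apply F → ( E ):  ( a ) * ( E )
Step 9: the leftmost non-terminal is E; apply E → T:  ( a ) * ( T )
Step 10: the leftmost non-terminal is T; apply T → F:  ( a ) * ( F )
Step 11: the leftmost non-terminal is F; apply F → ( E ):  ( a ) * ( ( E ) )
Step 12: the leftmost non-terminal is E; apply E → T:  ( a ) * ( ( T ) )
Step 13: the leftmost non-terminal is T; apply T → F:  ( a ) * ( ( F ) )
Step 14: the leftmost non-terminal is F; apply F → a:  ( a ) * ( ( a ) )

Final answer: E ⇒ T ⇒ T * F ⇒ F * F ⇒ ( E ) * F ⇒ ( T ) * F ⇒ ( F ) * F ⇒ ( a ) * F ⇒ ( a ) * ( E ) ⇒ ( a ) * ( T ) ⇒ ( a ) * ( F ) ⇒ ( a ) * ( ( E ) ) ⇒ ( a ) * ( ( T ) ) ⇒ ( a ) * ( ( F ) ) ⇒ ( a ) * ( ( a ) )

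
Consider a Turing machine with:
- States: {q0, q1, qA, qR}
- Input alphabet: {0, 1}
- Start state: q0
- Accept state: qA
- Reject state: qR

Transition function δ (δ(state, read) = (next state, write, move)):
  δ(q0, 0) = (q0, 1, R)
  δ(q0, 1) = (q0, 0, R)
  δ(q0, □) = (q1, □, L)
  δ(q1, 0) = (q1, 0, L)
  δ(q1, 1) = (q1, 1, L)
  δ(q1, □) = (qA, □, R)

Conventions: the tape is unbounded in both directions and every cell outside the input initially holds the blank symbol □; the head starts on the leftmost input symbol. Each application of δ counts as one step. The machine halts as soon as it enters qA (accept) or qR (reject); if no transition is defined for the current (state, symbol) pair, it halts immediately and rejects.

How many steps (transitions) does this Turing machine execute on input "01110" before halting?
Step 0: [q0]01110 (head at position 0)
Step 1: δ(q0, 0) = (q0, 1, R)  ⊢  1[q0]1110 (head at position 1)
Step 2: δ(q0, 1) = (q0, 0, R)  ⊢  10[q0]110 (head at position 2)
Step 3: δ(q0, 1) = (q0, 0, R)  ⊢  100[q0]10 (head at position 3)
Step 4: δ(q0, 1) = (q0, 0, R)  ⊢  1000[q0]0 (head at position 4)
Step 5: δ(q0, 0) = (q0, 1, R)  ⊢  10001[q0]□ (head at position 5)
Step 6: δ(q0, □) = (q1, □, L)  ⊢  1000[q1]1□ (head at position 4)
Step 7: δ(q1, 1) = (q1, 1, L)  ⊢  100[q1]01□ (head at position 3)
Step 8: δ(q1, 0) = (q1, 0, L)  ⊢  10[q1]001□ (head at position 2)
Step 9: δ(q1, 0) = (q1, 0, L)  ⊢  1[q1]0001□ (head at position 1)
Step 10: δ(q1, 0) = (q1, 0, L)  ⊢  [q1]10001□ (head at position 0)
Step 11: δ(q1, 1) = (q1, 1, L)  ⊢  [q1]□10001□ (head at position -1)
Step 12: δ(q1, □) = (qA, □, R)  ⊢  □[qA]10001□ (head at position 0)
The machine is in qA, so it halts and accepts.
Number of transitions executed: 12.

Final answer: 12 steps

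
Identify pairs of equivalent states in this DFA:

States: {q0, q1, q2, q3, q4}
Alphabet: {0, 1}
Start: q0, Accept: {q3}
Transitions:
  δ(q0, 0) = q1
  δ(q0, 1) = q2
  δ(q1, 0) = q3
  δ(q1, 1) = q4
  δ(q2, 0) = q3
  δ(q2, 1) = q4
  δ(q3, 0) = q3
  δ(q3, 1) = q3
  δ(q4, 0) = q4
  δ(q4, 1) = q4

Using the table-filling algorithm:
Round 0 – mark pairs where exactly one state is accepting: (q0,q3), (q1,q3), (q2,q3), (q3,q4)
Round 1 – newly marked: (q0,q1) [on 0: q1 vs q3, already marked]; (q0,q2) [on 0: q1 vs q3, already marked]; (q1,q4) [on 0: q3 vs q4, already marked]; (q2,q4) [on 0: q3 vs q4, already marked]
Round 2 – newly marked: (q0,q4) [on 0: q1 vs q4, already marked]
No further pairs can be marked.
(q1, q2) unmarked: δ(q1,0)=q3, δ(q2,0)=q3; δ(q1,1)=q4, δ(q2,1)=q4 → equivalent
Equivalent pairs: (q1, q2)

Final answer: Equivalent pairs: (q1, q2)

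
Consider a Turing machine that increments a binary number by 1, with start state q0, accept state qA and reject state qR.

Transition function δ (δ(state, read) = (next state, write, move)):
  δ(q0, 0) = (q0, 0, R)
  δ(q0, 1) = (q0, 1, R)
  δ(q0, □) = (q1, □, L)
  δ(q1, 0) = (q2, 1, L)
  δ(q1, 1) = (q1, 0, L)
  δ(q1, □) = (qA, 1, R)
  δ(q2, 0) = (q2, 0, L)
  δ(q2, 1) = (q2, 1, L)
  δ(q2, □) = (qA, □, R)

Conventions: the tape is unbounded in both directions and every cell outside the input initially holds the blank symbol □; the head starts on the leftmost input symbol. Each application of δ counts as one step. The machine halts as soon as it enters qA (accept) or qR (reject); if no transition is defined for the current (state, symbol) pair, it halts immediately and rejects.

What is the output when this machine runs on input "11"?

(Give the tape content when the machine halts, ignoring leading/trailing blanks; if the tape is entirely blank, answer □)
Step 0: [q0]11 (head at position 0)
Step 1: δ(q0, 1) = (q0, 1, R)  ⊢  1[q0]1 (head at position 1)
Step 2: δ(q0, 1) = (q0, 1, R)  ⊢  11[q0]□ (head at position 2)
Step 3: δ(q0, □) = (q1, □, L)  ⊢  1[q1]1□ (head at position 1)
Step 4: δ(q1, 1) = (q1, 0, L)  ⊢  [q1]10□ (head at position 0)
Step 5: δ(q1, 1) = (q1, 0, L)  ⊢  [q1]□00□ (head at position -1)
Step 6: δ(q1, □) = (qA, 1, R)  ⊢  1[qA]00□ (head at position 0)
The machine is in qA, so it halts and accepts.
Tape content when halted (ignoring surrounding blanks): 100

Final answer: Output: 100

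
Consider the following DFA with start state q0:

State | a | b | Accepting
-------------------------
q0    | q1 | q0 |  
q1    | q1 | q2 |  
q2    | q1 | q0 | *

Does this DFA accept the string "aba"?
Start in q0.
Read 'a': q0 → q1
Read 'b': q1 → q2
Read 'a': q2 → q1
Final state q1 is not accepting, so the string is rejected.

Final answer: No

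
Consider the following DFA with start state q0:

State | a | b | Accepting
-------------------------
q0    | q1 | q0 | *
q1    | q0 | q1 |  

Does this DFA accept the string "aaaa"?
Start in q0.
Read 'a': q0 → q1
Read 'a': q1 → q0
Read 'a': q0 → q1
Read 'a': q1 → q0
Final state q0 is accepting, so the string is accepted.

Final answer: Yes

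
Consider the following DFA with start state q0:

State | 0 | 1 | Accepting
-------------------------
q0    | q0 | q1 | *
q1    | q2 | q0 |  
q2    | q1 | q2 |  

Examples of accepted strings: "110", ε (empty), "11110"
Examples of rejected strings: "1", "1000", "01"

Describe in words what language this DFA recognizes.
binary numbers divisible by 3 (treating the string as a binary integer; leading zeros allowed, the empty string counts as 0)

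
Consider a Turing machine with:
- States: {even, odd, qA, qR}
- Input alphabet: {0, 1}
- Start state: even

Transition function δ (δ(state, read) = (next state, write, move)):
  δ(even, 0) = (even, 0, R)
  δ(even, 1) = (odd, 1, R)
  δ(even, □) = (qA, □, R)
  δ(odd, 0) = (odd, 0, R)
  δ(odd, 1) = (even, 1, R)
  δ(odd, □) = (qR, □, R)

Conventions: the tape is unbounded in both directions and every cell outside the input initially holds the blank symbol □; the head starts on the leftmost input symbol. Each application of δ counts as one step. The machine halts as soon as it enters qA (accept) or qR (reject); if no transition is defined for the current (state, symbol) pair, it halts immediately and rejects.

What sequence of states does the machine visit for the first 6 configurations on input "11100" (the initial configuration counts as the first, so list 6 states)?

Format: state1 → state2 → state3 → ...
Step 0: [even]11100 (head at position 0)
Step 1: δ(even, 1) = (odd, 1, R)  ⊢  1[odd]1100 (head at position 1)
Step 2: δ(odd, 1) = (even, 1, R)  ⊢  11[even]100 (head at position 2)
Step 3: δ(even, 1) = (odd, 1, R)  ⊢  111[odd]00 (head at position 3)
Step 4: δ(odd, 0) = (odd, 0, R)  ⊢  1110[odd]0 (head at position 4)
Step 5: δ(odd, 0) = (odd, 0, R)  ⊢  11100[odd]□ (head at position 5)
Reading off the states of these 6 configurations: even → odd → even → odd → odd → odd

Final answer: even → odd → even → odd → odd → odd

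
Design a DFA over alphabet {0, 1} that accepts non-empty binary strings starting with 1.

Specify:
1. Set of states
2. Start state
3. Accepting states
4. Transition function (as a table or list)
One valid DFA (any DFA recognizing the same language is acceptable):
States: {q0, q1, q2}
Start: q0
Accepting: {q1}
Transitions (accepting states marked with *):
State | 0 | 1 | Accepting
-------------------------
q0    | q2 | q1 |  
q1    | q1 | q1 | *
q2    | q2 | q2 |  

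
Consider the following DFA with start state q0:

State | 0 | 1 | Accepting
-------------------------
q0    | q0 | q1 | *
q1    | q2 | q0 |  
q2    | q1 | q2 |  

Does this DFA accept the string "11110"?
Start in q0.
Read '1': q0 → q1
Read '1': q1 → q0
Read '1': q0 → q1
Read '1': q1 → q0
Read '0': q0 → q0
Final state q0 is accepting, so the string is accepted.

Final answer: Yes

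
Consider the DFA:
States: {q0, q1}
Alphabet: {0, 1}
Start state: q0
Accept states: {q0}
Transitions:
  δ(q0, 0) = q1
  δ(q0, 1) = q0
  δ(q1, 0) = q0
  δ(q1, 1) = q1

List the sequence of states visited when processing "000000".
Starting at q0
Read '0': q0 -> q1
Read '0': q1 -> q0
Read '0': q0 -> q1
Read '0': q1 -> q0
Read '0': q0 -> q1
Read '0': q1 -> q0

Final answer: q0 -> q1 -> q0 -> q1 -> q0 -> q1 -> q0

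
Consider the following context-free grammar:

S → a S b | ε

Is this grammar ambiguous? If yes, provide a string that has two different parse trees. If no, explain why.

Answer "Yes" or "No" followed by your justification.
At every step exactly one production applies: if the remaining string to generate is non-empty it starts with a and ends with b, forcing S → a S b; if it is empty, S → ε is forced. Hence each string a^n b^n has exactly one derivation (S → a S b applied n times, then S → ε) and one parse tree.

Final answer: No - the grammar is unambiguous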